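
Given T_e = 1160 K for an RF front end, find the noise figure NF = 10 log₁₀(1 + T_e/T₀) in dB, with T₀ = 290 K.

F = 1 + T_e/T₀ = 1 + 1160/290 = 5
NF = 10 log₁₀(5) = 6.99 dB

6.99 dB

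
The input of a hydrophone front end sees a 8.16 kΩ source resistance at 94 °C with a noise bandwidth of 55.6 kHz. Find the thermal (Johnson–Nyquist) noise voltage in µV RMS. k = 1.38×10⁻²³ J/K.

3.03 µV

T = 94 °C + 273.15 = 367.15 K
V_n = √(4kTRB)
4kTRB = 4 × 1.38×10⁻²³ × 367.15 × 8.16×10³ × 5.56×10⁴ = 9.19×10⁻¹² V²
V_n = √(9.19×10⁻¹²) = 3.03×10⁻⁶ V = 3.03 µV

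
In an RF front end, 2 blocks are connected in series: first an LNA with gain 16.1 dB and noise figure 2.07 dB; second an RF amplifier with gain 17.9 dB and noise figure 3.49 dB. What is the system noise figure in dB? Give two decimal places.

Convert to linear (a loss of L dB is a gain of −L dB): F_i = 10^(NF_i/10), G_i = 10^(G_i,dB/10)
  Stage 1: F_1 = 10^(2.07/10) = 1.611, G_1 = 10^(16.1/10) = 40.74
  Stage 2: F_2 = 10^(3.49/10) = 2.234, G_2 = 10^(17.9/10) = 61.66
Friis cascade:
  F = 1.611 + (2.234 − 1)/40.74 = 1.641
NF = 10 log₁₀(1.641) = 2.15 dB

2.15 dB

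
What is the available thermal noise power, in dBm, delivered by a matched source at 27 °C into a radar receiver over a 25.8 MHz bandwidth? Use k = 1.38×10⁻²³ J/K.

T = 27 °C + 273.15 = 300.15 K
P_n = kTB = 1.38×10⁻²³ × 300.15 × 2.58×10⁷ = 1.07×10⁻¹³ W
In dBm: 10 log₁₀(1.07×10⁻¹³ / 10⁻³) = −99.7 dBm

−99.7 dBm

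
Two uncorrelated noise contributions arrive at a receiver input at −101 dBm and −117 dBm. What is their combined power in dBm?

−100.9 dBm

Convert to linear, add, convert back:
P₁ = 7.94×10⁻¹⁴ W, P₂ = 2.00×10⁻¹⁵ W
P_tot = 8.14×10⁻¹⁴ W → 10 log₁₀(P_tot / 10⁻³) = −100.9 dBm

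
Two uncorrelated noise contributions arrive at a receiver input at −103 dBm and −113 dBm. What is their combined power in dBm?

Convert to linear, add, convert back:
P₁ = 5.01×10⁻¹⁴ W, P₂ = 5.01×10⁻¹⁵ W
P_tot = 5.51×10⁻¹⁴ W → 10 log₁₀(P_tot / 10⁻³) = −102.6 dBm

−102.6 dBm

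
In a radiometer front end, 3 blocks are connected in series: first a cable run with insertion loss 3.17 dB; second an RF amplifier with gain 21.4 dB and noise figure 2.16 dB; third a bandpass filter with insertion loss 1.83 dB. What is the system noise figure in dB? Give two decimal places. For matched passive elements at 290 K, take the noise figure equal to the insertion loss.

Convert to linear (a loss of L dB is a gain of −L dB): F_i = 10^(NF_i/10), G_i = 10^(G_i,dB/10)
  Stage 1: F_1 = 10^(3.17/10) = 2.075, G_1 = 10^(−3.17/10) = 0.4819
  Stage 2: F_2 = 10^(2.16/10) = 1.644, G_2 = 10^(21.4/10) = 138.0
  Stage 3: F_3 = 10^(1.83/10) = 1.524, G_3 = 10^(−1.83/10) = 0.6561
Friis cascade:
  F = 2.075 + (1.644 − 1)/0.4819 + (1.524 − 1)/66.53 = 3.420
NF = 10 log₁₀(3.420) = 5.34 dB

5.34 dB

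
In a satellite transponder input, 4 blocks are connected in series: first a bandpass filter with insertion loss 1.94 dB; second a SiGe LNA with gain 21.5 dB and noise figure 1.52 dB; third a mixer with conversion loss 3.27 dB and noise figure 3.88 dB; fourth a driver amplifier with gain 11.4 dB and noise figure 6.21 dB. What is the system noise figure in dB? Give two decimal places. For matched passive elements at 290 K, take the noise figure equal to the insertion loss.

3.63 dB

Convert to linear (a loss of L dB is a gain of −L dB): F_i = 10^(NF_i/10), G_i = 10^(G_i,dB/10)
  Stage 1: F_1 = 10^(1.94/10) = 1.563, G_1 = 10^(−1.94/10) = 0.6397
  Stage 2: F_2 = 10^(1.52/10) = 1.419, G_2 = 10^(21.5/10) = 141.3
  Stage 3: F_3 = 10^(3.88/10) = 2.443, G_3 = 10^(−3.27/10) = 0.4710
  Stage 4: F_4 = 10^(6.21/10) = 4.178, G_4 = 10^(11.4/10) = 13.80
Friis cascade:
  F = 1.563 + (1.419 − 1)/0.6397 + (2.443 − 1)/90.36 + (4.178 − 1)/42.56 = 2.309
NF = 10 log₁₀(2.309) = 3.63 dB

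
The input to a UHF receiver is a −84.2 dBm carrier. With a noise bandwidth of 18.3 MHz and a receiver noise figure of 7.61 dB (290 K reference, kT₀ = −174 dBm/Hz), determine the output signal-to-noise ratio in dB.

Noise floor: N = −174 + 10 log₁₀(B) + NF
10 log₁₀(1.83×10⁷) = 72.62 dB
N = −174 + 72.62 + 7.61 = −93.77 dBm
SNR = P_sig − N = −84.2 − (−93.77) = 9.57 dB → 9.6 dB

9.6 dB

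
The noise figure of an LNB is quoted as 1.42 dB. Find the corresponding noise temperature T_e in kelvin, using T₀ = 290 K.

F = 10^(1.42/10) = 1.38676
T_e = (F − 1)·T₀ = (1.38676 − 1) × 290 = 112 K

112 K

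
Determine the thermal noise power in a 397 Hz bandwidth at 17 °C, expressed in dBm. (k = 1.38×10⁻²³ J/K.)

−148.0 dBm

T = 17 °C + 273.15 = 290.15 K
P_n = kTB = 1.38×10⁻²³ × 290.15 × 3.97×10² = 1.59×10⁻¹⁸ W
In dBm: 10 log₁₀(1.59×10⁻¹⁸ / 10⁻³) = −148.0 dBm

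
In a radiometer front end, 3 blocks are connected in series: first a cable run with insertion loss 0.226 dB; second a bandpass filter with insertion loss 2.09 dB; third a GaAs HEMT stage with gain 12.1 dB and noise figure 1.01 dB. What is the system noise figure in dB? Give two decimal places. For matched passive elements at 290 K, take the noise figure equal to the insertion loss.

3.33 dB

Convert to linear (a loss of L dB is a gain of −L dB): F_i = 10^(NF_i/10), G_i = 10^(G_i,dB/10)
  Stage 1: F_1 = 10^(0.226/10) = 1.053, G_1 = 10^(−0.226/10) = 0.9493
  Stage 2: F_2 = 10^(2.09/10) = 1.618, G_2 = 10^(−2.09/10) = 0.6180
  Stage 3: F_3 = 10^(1.01/10) = 1.262, G_3 = 10^(12.1/10) = 16.22
Friis cascade:
  F = 1.053 + (1.618 − 1)/0.9493 + (1.262 − 1)/0.5867 = 2.151
NF = 10 log₁₀(2.151) = 3.33 dB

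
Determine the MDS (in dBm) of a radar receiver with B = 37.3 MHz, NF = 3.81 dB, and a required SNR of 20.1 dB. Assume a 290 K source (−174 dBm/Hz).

Sensitivity = −174 + 10 log₁₀(B) + NF + SNR_min
= −174 + 75.72 + 3.81 + 20.1
= −74.37 dBm → −74.4 dBm

−74.4 dBm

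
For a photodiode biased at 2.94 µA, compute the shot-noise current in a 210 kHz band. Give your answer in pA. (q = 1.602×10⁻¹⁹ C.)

I_n = √(2qI·B)
2qI·B = 2 × 1.602×10⁻¹⁹ × 2.94×10⁻⁶ × 2.10×10⁵ = 1.98×10⁻¹⁹ A²
I_n = √(1.98×10⁻¹⁹) = 4.45×10⁻¹⁰ A = 445 pA

445 pA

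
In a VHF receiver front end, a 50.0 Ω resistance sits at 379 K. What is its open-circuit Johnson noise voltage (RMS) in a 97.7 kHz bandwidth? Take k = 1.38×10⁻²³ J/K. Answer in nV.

V_n = √(4kTRB)
4kTRB = 4 × 1.38×10⁻²³ × 379 × 5.00×10¹ × 9.77×10⁴ = 1.02×10⁻¹³ V²
V_n = √(1.02×10⁻¹³) = 3.20×10⁻⁷ V = 320 nV

320 nV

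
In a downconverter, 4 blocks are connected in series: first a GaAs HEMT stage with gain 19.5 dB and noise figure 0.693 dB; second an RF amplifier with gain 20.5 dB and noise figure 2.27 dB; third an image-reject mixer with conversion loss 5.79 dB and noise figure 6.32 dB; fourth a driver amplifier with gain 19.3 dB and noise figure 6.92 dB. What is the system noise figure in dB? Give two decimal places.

Convert to linear (a loss of L dB is a gain of −L dB): F_i = 10^(NF_i/10), G_i = 10^(G_i,dB/10)
  Stage 1: F_1 = 10^(0.693/10) = 1.173, G_1 = 10^(19.5/10) = 89.13
  Stage 2: F_2 = 10^(2.27/10) = 1.687, G_2 = 10^(20.5/10) = 112.2
  Stage 3: F_3 = 10^(6.32/10) = 4.285, G_3 = 10^(−5.79/10) = 0.2636
  Stage 4: F_4 = 10^(6.92/10) = 4.920, G_4 = 10^(19.3/10) = 85.11
Friis cascade:
  F = 1.173 + (1.687 − 1)/89.13 + (4.285 − 1)/1.000×10⁴ + (4.920 − 1)/2636 = 1.183
NF = 10 log₁₀(1.183) = 0.73 dB

0.73 dB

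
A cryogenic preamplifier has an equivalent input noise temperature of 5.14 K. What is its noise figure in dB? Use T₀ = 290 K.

0.076 dB

F = 1 + T_e/T₀ = 1 + 5.14/290 = 1.01772
NF = 10 log₁₀(1.01772) = 0.076 dB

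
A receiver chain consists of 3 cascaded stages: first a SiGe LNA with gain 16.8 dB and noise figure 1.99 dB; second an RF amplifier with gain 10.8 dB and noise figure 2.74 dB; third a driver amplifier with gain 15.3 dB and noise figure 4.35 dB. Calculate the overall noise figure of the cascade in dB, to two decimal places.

Convert to linear (a loss of L dB is a gain of −L dB): F_i = 10^(NF_i/10), G_i = 10^(G_i,dB/10)
  Stage 1: F_1 = 10^(1.99/10) = 1.581, G_1 = 10^(16.8/10) = 47.86
  Stage 2: F_2 = 10^(2.74/10) = 1.879, G_2 = 10^(10.8/10) = 12.02
  Stage 3: F_3 = 10^(4.35/10) = 2.723, G_3 = 10^(15.3/10) = 33.88
Friis cascade:
  F = 1.581 + (1.879 − 1)/47.86 + (2.723 − 1)/575.4 = 1.603
NF = 10 log₁₀(1.603) = 2.05 dB

2.05 dB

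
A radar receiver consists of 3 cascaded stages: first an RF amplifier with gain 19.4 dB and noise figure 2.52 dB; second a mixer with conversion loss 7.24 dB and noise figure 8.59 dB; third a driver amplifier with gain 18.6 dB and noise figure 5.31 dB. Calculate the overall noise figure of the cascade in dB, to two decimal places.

3.02 dB

Convert to linear (a loss of L dB is a gain of −L dB): F_i = 10^(NF_i/10), G_i = 10^(G_i,dB/10)
  Stage 1: F_1 = 10^(2.52/10) = 1.786, G_1 = 10^(19.4/10) = 87.10
  Stage 2: F_2 = 10^(8.59/10) = 7.228, G_2 = 10^(−7.24/10) = 0.1888
  Stage 3: F_3 = 10^(5.31/10) = 3.396, G_3 = 10^(18.6/10) = 72.44
Friis cascade:
  F = 1.786 + (7.228 − 1)/87.10 + (3.396 − 1)/16.44 = 2.004
NF = 10 log₁₀(2.004) = 3.02 dB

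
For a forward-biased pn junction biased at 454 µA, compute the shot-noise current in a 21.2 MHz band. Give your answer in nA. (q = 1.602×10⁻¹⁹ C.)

I_n = √(2qI·B)
2qI·B = 2 × 1.602×10⁻¹⁹ × 4.54×10⁻⁴ × 2.12×10⁷ = 3.08×10⁻¹⁵ A²
I_n = √(3.08×10⁻¹⁵) = 5.55×10⁻⁸ A = 55.5 nA

55.5 nA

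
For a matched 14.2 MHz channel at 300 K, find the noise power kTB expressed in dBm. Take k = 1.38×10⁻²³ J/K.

−102.3 dBm

P_n = kTB = 1.38×10⁻²³ × 300 × 1.42×10⁷ = 5.88×10⁻¹⁴ W
In dBm: 10 log₁₀(5.88×10⁻¹⁴ / 10⁻³) = −102.3 dBm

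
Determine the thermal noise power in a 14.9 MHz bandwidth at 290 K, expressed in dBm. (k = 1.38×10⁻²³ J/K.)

−102.2 dBm

P_n = kTB = 1.38×10⁻²³ × 290 × 1.49×10⁷ = 5.96×10⁻¹⁴ W
In dBm: 10 log₁₀(5.96×10⁻¹⁴ / 10⁻³) = −102.2 dBm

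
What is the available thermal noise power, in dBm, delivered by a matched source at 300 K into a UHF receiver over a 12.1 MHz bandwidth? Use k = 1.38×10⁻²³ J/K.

P_n = kTB = 1.38×10⁻²³ × 300 × 1.21×10⁷ = 5.01×10⁻¹⁴ W
In dBm: 10 log₁₀(5.01×10⁻¹⁴ / 10⁻³) = −103.0 dBm

−103.0 dBm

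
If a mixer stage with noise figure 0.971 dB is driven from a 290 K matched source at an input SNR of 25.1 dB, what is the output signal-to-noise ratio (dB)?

24.129 dB

By definition F = SNR_in/SNR_out, so in dB: SNR_out = SNR_in − NF
SNR_out = 25.1 − 0.971 = 24.129 dB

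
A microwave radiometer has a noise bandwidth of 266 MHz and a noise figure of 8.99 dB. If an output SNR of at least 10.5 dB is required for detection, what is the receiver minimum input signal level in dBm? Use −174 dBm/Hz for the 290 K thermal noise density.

Sensitivity = −174 + 10 log₁₀(B) + NF + SNR_min
= −174 + 84.25 + 8.99 + 10.5
= −70.26 dBm → −70.3 dBm

−70.3 dBm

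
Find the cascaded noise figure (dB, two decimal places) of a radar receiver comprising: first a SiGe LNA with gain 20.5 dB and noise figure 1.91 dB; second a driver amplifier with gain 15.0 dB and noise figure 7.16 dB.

Convert to linear (a loss of L dB is a gain of −L dB): F_i = 10^(NF_i/10), G_i = 10^(G_i,dB/10)
  Stage 1: F_1 = 10^(1.91/10) = 1.552, G_1 = 10^(20.5/10) = 112.2
  Stage 2: F_2 = 10^(7.16/10) = 5.200, G_2 = 10^(15.0/10) = 31.62
Friis cascade:
  F = 1.552 + (5.200 − 1)/112.2 = 1.590
NF = 10 log₁₀(1.590) = 2.01 dB

2.01 dB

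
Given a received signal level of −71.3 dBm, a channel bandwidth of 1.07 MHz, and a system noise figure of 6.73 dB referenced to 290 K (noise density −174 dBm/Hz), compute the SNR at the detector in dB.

Noise floor: N = −174 + 10 log₁₀(B) + NF
10 log₁₀(1.07×10⁶) = 60.29 dB
N = −174 + 60.29 + 6.73 = −106.98 dBm
SNR = P_sig − N = −71.3 − (−106.98) = 35.68 dB → 35.7 dB

35.7 dB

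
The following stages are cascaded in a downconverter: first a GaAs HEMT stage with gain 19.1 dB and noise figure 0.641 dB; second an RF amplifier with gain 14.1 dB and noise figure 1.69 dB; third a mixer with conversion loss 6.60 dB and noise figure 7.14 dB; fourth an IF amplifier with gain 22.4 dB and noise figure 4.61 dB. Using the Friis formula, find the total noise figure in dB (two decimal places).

0.69 dB

Convert to linear (a loss of L dB is a gain of −L dB): F_i = 10^(NF_i/10), G_i = 10^(G_i,dB/10)
  Stage 1: F_1 = 10^(0.641/10) = 1.159, G_1 = 10^(19.1/10) = 81.28
  Stage 2: F_2 = 10^(1.69/10) = 1.476, G_2 = 10^(14.1/10) = 25.70
  Stage 3: F_3 = 10^(7.14/10) = 5.176, G_3 = 10^(−6.60/10) = 0.2188
  Stage 4: F_4 = 10^(4.61/10) = 2.891, G_4 = 10^(22.4/10) = 173.8
Friis cascade:
  F = 1.159 + (1.476 − 1)/81.28 + (5.176 − 1)/2089 + (2.891 − 1)/457.1 = 1.171
NF = 10 log₁₀(1.171) = 0.69 dB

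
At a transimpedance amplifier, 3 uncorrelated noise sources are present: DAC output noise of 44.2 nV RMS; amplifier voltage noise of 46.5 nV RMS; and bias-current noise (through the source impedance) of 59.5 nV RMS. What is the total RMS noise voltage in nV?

Uncorrelated sources add in power (mean-square): V_tot = √(ΣV_i²)
V_tot = √[(4.42×10⁻⁸)² + (4.65×10⁻⁸)² + (5.95×10⁻⁸)²] = 8.75×10⁻⁸ V = 87.5 nV

87.5 nV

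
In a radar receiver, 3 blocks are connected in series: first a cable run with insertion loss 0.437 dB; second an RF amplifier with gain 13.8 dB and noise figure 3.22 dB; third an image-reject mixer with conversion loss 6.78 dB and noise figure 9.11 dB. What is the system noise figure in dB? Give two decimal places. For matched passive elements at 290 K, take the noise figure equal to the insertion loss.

4.23 dB

Convert to linear (a loss of L dB is a gain of −L dB): F_i = 10^(NF_i/10), G_i = 10^(G_i,dB/10)
  Stage 1: F_1 = 10^(0.437/10) = 1.106, G_1 = 10^(−0.437/10) = 0.9043
  Stage 2: F_2 = 10^(3.22/10) = 2.099, G_2 = 10^(13.8/10) = 23.99
  Stage 3: F_3 = 10^(9.11/10) = 8.147, G_3 = 10^(−6.78/10) = 0.2099
Friis cascade:
  F = 1.106 + (2.099 − 1)/0.9043 + (8.147 − 1)/21.69 = 2.651
NF = 10 log₁₀(2.651) = 4.23 dB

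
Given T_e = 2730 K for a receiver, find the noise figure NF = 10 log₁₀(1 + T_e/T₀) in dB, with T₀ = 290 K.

F = 1 + T_e/T₀ = 1 + 2730/290 = 10.4138
NF = 10 log₁₀(10.4138) = 10.18 dB

10.18 dB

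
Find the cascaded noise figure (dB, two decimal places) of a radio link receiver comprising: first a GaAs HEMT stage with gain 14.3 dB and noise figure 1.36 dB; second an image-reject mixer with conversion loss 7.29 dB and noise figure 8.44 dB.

Convert to linear (a loss of L dB is a gain of −L dB): F_i = 10^(NF_i/10), G_i = 10^(G_i,dB/10)
  Stage 1: F_1 = 10^(1.36/10) = 1.368, G_1 = 10^(14.3/10) = 26.92
  Stage 2: F_2 = 10^(8.44/10) = 6.982, G_2 = 10^(−7.29/10) = 0.1866
Friis cascade:
  F = 1.368 + (6.982 − 1)/26.92 = 1.590
NF = 10 log₁₀(1.590) = 2.01 dB

2.01 dB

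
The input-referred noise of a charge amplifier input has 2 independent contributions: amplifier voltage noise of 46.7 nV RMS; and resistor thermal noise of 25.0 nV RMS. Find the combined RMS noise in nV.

Uncorrelated sources add in power (mean-square): V_tot = √(ΣV_i²)
V_tot = √[(4.67×10⁻⁸)² + (2.50×10⁻⁸)²] = 5.30×10⁻⁸ V = 53.0 nV

53.0 nV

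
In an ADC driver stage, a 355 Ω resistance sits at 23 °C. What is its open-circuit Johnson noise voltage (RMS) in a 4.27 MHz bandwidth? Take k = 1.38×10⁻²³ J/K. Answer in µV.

4.98 µV

T = 23 °C + 273.15 = 296.15 K
V_n = √(4kTRB)
4kTRB = 4 × 1.38×10⁻²³ × 296.15 × 3.55×10² × 4.27×10⁶ = 2.48×10⁻¹¹ V²
V_n = √(2.48×10⁻¹¹) = 4.98×10⁻⁶ V = 4.98 µV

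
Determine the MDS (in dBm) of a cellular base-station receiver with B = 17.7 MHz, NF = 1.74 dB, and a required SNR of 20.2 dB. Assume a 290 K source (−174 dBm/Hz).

−79.6 dBm

Sensitivity = −174 + 10 log₁₀(B) + NF + SNR_min
= −174 + 72.48 + 1.74 + 20.2
= −79.58 dBm → −79.6 dBm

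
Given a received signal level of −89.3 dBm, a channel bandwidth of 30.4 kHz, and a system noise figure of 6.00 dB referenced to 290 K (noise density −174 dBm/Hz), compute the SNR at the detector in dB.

Noise floor: N = −174 + 10 log₁₀(B) + NF
10 log₁₀(3.04×10⁴) = 44.83 dB
N = −174 + 44.83 + 6.00 = −123.17 dBm
SNR = P_sig − N = −89.3 − (−123.17) = 33.87 dB → 33.9 dB

33.9 dB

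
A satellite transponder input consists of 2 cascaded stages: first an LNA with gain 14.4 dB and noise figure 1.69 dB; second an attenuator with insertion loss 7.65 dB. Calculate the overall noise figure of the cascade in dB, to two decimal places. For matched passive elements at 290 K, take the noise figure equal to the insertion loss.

2.18 dB

Convert to linear (a loss of L dB is a gain of −L dB): F_i = 10^(NF_i/10), G_i = 10^(G_i,dB/10)
  Stage 1: F_1 = 10^(1.69/10) = 1.476, G_1 = 10^(14.4/10) = 27.54
  Stage 2: F_2 = 10^(7.65/10) = 5.821, G_2 = 10^(−7.65/10) = 0.1718
Friis cascade:
  F = 1.476 + (5.821 − 1)/27.54 = 1.651
NF = 10 log₁₀(1.651) = 2.18 dB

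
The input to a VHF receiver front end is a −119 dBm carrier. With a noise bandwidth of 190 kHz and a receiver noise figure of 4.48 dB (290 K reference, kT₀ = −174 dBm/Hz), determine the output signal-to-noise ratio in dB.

−2.3 dB

Noise floor: N = −174 + 10 log₁₀(B) + NF
10 log₁₀(1.90×10⁵) = 52.79 dB
N = −174 + 52.79 + 4.48 = −116.73 dBm
SNR = P_sig − N = −119 − (−116.73) = −2.27 dB → −2.3 dB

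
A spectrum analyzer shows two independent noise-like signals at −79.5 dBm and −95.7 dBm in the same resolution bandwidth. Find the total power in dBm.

Convert to linear, add, convert back:
P₁ = 1.12×10⁻¹¹ W, P₂ = 2.69×10⁻¹³ W
P_tot = 1.15×10⁻¹¹ W → 10 log₁₀(P_tot / 10⁻³) = −79.4 dBm

−79.4 dBm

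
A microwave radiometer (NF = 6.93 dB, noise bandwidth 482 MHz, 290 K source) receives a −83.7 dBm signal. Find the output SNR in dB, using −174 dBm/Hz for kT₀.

Noise floor: N = −174 + 10 log₁₀(B) + NF
10 log₁₀(4.82×10⁸) = 86.83 dB
N = −174 + 86.83 + 6.93 = −80.24 dBm
SNR = P_sig − N = −83.7 − (−80.24) = −3.46 dB → −3.5 dB

−3.5 dB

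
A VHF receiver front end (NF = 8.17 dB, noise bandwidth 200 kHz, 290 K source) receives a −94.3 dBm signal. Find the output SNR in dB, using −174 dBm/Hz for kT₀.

18.5 dB

Noise floor: N = −174 + 10 log₁₀(B) + NF
10 log₁₀(2.00×10⁵) = 53.01 dB
N = −174 + 53.01 + 8.17 = −112.82 dBm
SNR = P_sig − N = −94.3 − (−112.82) = 18.52 dB → 18.5 dB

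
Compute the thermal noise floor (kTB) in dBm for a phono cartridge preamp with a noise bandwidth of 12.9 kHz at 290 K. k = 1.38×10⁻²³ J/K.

P_n = kTB = 1.38×10⁻²³ × 290 × 1.29×10⁴ = 5.16×10⁻¹⁷ W
In dBm: 10 log₁₀(5.16×10⁻¹⁷ / 10⁻³) = −132.9 dBm

−132.9 dBm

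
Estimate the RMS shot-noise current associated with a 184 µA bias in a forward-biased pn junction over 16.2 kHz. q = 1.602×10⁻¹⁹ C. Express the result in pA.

I_n = √(2qI·B)
2qI·B = 2 × 1.602×10⁻¹⁹ × 1.84×10⁻⁴ × 1.62×10⁴ = 9.55×10⁻¹⁹ A²
I_n = √(9.55×10⁻¹⁹) = 9.77×10⁻¹⁰ A = 977 pA

977 pA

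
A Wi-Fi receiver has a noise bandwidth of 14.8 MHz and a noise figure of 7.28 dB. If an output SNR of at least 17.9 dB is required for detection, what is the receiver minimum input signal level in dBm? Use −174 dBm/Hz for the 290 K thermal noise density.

Sensitivity = −174 + 10 log₁₀(B) + NF + SNR_min
= −174 + 71.7 + 7.28 + 17.9
= −77.12 dBm → −77.1 dBm

−77.1 dBm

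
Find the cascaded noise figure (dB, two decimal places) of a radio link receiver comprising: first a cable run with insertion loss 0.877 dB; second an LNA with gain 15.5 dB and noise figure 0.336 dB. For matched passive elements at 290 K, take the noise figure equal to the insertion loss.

Convert to linear (a loss of L dB is a gain of −L dB): F_i = 10^(NF_i/10), G_i = 10^(G_i,dB/10)
  Stage 1: F_1 = 10^(0.877/10) = 1.224, G_1 = 10^(−0.877/10) = 0.8171
  Stage 2: F_2 = 10^(0.336/10) = 1.080, G_2 = 10^(15.5/10) = 35.48
Friis cascade:
  F = 1.224 + (1.080 − 1)/0.8171 = 1.322
NF = 10 log₁₀(1.322) = 1.21 dB

1.21 dB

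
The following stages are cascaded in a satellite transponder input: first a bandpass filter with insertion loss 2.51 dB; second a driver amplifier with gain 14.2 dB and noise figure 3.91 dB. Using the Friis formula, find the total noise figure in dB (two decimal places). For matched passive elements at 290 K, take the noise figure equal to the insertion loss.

Convert to linear (a loss of L dB is a gain of −L dB): F_i = 10^(NF_i/10), G_i = 10^(G_i,dB/10)
  Stage 1: F_1 = 10^(2.51/10) = 1.782, G_1 = 10^(−2.51/10) = 0.5610
  Stage 2: F_2 = 10^(3.91/10) = 2.460, G_2 = 10^(14.2/10) = 26.30
Friis cascade:
  F = 1.782 + (2.460 − 1)/0.5610 = 4.385
NF = 10 log₁₀(4.385) = 6.42 dB

6.42 dB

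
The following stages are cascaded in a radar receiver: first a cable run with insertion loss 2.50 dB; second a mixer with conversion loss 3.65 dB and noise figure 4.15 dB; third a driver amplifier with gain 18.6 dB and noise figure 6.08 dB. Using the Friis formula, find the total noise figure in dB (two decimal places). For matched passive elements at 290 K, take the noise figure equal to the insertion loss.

Convert to linear (a loss of L dB is a gain of −L dB): F_i = 10^(NF_i/10), G_i = 10^(G_i,dB/10)
  Stage 1: F_1 = 10^(2.50/10) = 1.778, G_1 = 10^(−2.50/10) = 0.5623
  Stage 2: F_2 = 10^(4.15/10) = 2.600, G_2 = 10^(−3.65/10) = 0.4315
  Stage 3: F_3 = 10^(6.08/10) = 4.055, G_3 = 10^(18.6/10) = 72.44
Friis cascade:
  F = 1.778 + (2.600 − 1)/0.5623 + (4.055 − 1)/0.2427 = 17.21
NF = 10 log₁₀(17.21) = 12.36 dB

12.36 dB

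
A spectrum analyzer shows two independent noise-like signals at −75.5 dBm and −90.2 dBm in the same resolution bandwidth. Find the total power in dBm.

−75.4 dBm

Convert to linear, add, convert back:
P₁ = 2.82×10⁻¹¹ W, P₂ = 9.55×10⁻¹³ W
P_tot = 2.91×10⁻¹¹ W → 10 log₁₀(P_tot / 10⁻³) = −75.4 dBm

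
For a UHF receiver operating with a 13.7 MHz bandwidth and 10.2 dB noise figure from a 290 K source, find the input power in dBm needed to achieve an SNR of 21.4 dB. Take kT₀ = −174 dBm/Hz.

Sensitivity = −174 + 10 log₁₀(B) + NF + SNR_min
= −174 + 71.37 + 10.2 + 21.4
= −71.03 dBm → −71.0 dBm

−71.0 dBm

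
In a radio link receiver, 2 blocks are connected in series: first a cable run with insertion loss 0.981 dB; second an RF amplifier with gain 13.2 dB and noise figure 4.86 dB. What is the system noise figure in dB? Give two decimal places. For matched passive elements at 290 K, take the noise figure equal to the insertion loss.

Convert to linear (a loss of L dB is a gain of −L dB): F_i = 10^(NF_i/10), G_i = 10^(G_i,dB/10)
  Stage 1: F_1 = 10^(0.981/10) = 1.253, G_1 = 10^(−0.981/10) = 0.7978
  Stage 2: F_2 = 10^(4.86/10) = 3.062, G_2 = 10^(13.2/10) = 20.89
Friis cascade:
  F = 1.253 + (3.062 − 1)/0.7978 = 3.838
NF = 10 log₁₀(3.838) = 5.84 dB

5.84 dB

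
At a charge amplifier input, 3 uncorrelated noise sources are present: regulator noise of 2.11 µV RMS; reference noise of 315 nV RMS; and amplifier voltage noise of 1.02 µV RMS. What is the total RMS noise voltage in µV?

2.36 µV

Uncorrelated sources add in power (mean-square): V_tot = √(ΣV_i²)
V_tot = √[(2.11×10⁻⁶)² + (3.15×10⁻⁷)² + (1.02×10⁻⁶)²] = 2.36×10⁻⁶ V = 2.36 µV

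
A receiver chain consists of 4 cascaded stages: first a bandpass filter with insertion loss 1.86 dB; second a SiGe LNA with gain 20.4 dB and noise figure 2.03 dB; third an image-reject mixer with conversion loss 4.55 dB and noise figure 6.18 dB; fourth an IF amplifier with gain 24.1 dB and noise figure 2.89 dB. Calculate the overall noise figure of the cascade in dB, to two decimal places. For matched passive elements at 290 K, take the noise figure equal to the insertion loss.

Convert to linear (a loss of L dB is a gain of −L dB): F_i = 10^(NF_i/10), G_i = 10^(G_i,dB/10)
  Stage 1: F_1 = 10^(1.86/10) = 1.535, G_1 = 10^(−1.86/10) = 0.6516
  Stage 2: F_2 = 10^(2.03/10) = 1.596, G_2 = 10^(20.4/10) = 109.6
  Stage 3: F_3 = 10^(6.18/10) = 4.150, G_3 = 10^(−4.55/10) = 0.3508
  Stage 4: F_4 = 10^(2.89/10) = 1.945, G_4 = 10^(24.1/10) = 257.0
Friis cascade:
  F = 1.535 + (1.596 − 1)/0.6516 + (4.150 − 1)/71.45 + (1.945 − 1)/25.06 = 2.531
NF = 10 log₁₀(2.531) = 4.03 dB

4.03 dB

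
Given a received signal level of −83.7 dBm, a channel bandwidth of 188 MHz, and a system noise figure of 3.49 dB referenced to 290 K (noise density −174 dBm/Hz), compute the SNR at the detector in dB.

4.1 dB

Noise floor: N = −174 + 10 log₁₀(B) + NF
10 log₁₀(1.88×10⁸) = 82.74 dB
N = −174 + 82.74 + 3.49 = −87.77 dBm
SNR = P_sig − N = −83.7 − (−87.77) = 4.07 dB → 4.1 dB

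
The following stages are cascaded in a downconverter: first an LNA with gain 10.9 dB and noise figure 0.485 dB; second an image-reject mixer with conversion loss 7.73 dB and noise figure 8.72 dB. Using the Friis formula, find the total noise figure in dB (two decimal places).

Convert to linear (a loss of L dB is a gain of −L dB): F_i = 10^(NF_i/10), G_i = 10^(G_i,dB/10)
  Stage 1: F_1 = 10^(0.485/10) = 1.118, G_1 = 10^(10.9/10) = 12.30
  Stage 2: F_2 = 10^(8.72/10) = 7.447, G_2 = 10^(−7.73/10) = 0.1687
Friis cascade:
  F = 1.118 + (7.447 − 1)/12.30 = 1.642
NF = 10 log₁₀(1.642) = 2.15 dB

2.15 dB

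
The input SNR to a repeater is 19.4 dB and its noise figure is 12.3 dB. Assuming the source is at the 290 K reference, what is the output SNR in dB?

7.1 dB

By definition F = SNR_in/SNR_out, so in dB: SNR_out = SNR_in − NF
SNR_out = 19.4 − 12.3 = 7.1 dB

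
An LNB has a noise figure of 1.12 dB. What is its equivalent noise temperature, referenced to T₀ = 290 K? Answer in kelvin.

85.3 K

F = 10^(1.12/10) = 1.2942
T_e = (F − 1)·T₀ = (1.2942 − 1) × 290 = 85.3 K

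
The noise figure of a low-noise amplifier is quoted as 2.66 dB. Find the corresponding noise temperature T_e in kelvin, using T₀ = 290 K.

F = 10^(2.66/10) = 1.84502
T_e = (F − 1)·T₀ = (1.84502 − 1) × 290 = 245 K

245 K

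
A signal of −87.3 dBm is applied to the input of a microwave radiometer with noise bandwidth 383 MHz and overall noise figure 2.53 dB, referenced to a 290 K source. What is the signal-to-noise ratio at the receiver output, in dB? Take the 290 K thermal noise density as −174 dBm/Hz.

Noise floor: N = −174 + 10 log₁₀(B) + NF
10 log₁₀(3.83×10⁸) = 85.83 dB
N = −174 + 85.83 + 2.53 = −85.64 dBm
SNR = P_sig − N = −87.3 − (−85.64) = −1.66 dB → −1.7 dB

−1.7 dB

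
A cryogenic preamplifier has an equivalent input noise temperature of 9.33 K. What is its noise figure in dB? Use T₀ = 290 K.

0.138 dB

F = 1 + T_e/T₀ = 1 + 9.33/290 = 1.03217
NF = 10 log₁₀(1.03217) = 0.138 dB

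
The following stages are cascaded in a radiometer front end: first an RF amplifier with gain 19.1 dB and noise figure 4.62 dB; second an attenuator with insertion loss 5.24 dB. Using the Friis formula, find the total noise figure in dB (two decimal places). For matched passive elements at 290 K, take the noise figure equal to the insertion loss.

4.66 dB

Convert to linear (a loss of L dB is a gain of −L dB): F_i = 10^(NF_i/10), G_i = 10^(G_i,dB/10)
  Stage 1: F_1 = 10^(4.62/10) = 2.897, G_1 = 10^(19.1/10) = 81.28
  Stage 2: F_2 = 10^(5.24/10) = 3.342, G_2 = 10^(−5.24/10) = 0.2992
Friis cascade:
  F = 2.897 + (3.342 − 1)/81.28 = 2.926
NF = 10 log₁₀(2.926) = 4.66 dB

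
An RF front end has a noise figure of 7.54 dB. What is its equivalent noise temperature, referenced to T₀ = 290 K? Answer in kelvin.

F = 10^(7.54/10) = 5.67545
T_e = (F − 1)·T₀ = (5.67545 − 1) × 290 = 1356 K

1356 K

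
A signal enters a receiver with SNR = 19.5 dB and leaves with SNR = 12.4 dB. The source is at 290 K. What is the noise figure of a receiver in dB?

7.1 dB

NF (dB) = SNR_in(dB) − SNR_out(dB) when the source is at T₀
NF = 19.5 − 12.4 = 7.1 dB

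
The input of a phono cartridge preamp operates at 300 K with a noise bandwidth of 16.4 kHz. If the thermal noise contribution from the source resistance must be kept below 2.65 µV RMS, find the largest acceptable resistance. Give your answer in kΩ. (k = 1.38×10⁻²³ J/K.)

25.9 kΩ

Johnson–Nyquist: V_n = √(4kTRB) ⇒ R = V_n² / (4kTB)
4kTB = 4 × 1.38×10⁻²³ × 300 × 1.64×10⁴ = 2.72×10⁻¹⁶
R = (2.65×10⁻⁶)² / 2.72×10⁻¹⁶ = 2.59×10⁴ Ω = 25.9 kΩ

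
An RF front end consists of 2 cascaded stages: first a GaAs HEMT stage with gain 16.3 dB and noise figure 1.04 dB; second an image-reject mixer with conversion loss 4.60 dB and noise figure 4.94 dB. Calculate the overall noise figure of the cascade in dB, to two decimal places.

Convert to linear (a loss of L dB is a gain of −L dB): F_i = 10^(NF_i/10), G_i = 10^(G_i,dB/10)
  Stage 1: F_1 = 10^(1.04/10) = 1.271, G_1 = 10^(16.3/10) = 42.66
  Stage 2: F_2 = 10^(4.94/10) = 3.119, G_2 = 10^(−4.60/10) = 0.3467
Friis cascade:
  F = 1.271 + (3.119 − 1)/42.66 = 1.320
NF = 10 log₁₀(1.320) = 1.21 dB

1.21 dB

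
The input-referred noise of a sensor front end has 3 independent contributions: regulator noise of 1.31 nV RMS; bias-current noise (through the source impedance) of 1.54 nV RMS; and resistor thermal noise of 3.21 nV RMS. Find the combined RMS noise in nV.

Uncorrelated sources add in power (mean-square): V_tot = √(ΣV_i²)
V_tot = √[(1.31×10⁻⁹)² + (1.54×10⁻⁹)² + (3.21×10⁻⁹)²] = 3.79×10⁻⁹ V = 3.79 nV

3.79 nV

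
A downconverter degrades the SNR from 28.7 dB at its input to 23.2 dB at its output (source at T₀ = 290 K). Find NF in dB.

5.5 dB

NF (dB) = SNR_in(dB) − SNR_out(dB) when the source is at T₀
NF = 28.7 − 23.2 = 5.5 dB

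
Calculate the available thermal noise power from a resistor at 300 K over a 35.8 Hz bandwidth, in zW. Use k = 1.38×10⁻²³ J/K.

P_n = kTB = 1.38×10⁻²³ × 300 × 3.58×10¹ = 1.48×10⁻¹⁹ W = 148 zW

148 zW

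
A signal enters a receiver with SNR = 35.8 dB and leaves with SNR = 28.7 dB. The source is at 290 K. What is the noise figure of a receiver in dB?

7.1 dB

NF (dB) = SNR_in(dB) − SNR_out(dB) when the source is at T₀
NF = 35.8 − 28.7 = 7.1 dB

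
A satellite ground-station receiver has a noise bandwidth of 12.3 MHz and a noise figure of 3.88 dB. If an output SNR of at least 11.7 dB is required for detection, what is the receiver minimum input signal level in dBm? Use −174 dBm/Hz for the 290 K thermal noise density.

Sensitivity = −174 + 10 log₁₀(B) + NF + SNR_min
= −174 + 70.9 + 3.88 + 11.7
= −87.52 dBm → −87.5 dBm

−87.5 dBm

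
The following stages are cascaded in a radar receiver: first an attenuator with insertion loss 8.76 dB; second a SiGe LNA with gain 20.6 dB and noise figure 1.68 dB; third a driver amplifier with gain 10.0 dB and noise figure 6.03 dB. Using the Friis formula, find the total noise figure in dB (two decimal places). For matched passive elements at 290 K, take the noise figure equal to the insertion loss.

10.52 dB

Convert to linear (a loss of L dB is a gain of −L dB): F_i = 10^(NF_i/10), G_i = 10^(G_i,dB/10)
  Stage 1: F_1 = 10^(8.76/10) = 7.516, G_1 = 10^(−8.76/10) = 0.1330
  Stage 2: F_2 = 10^(1.68/10) = 1.472, G_2 = 10^(20.6/10) = 114.8
  Stage 3: F_3 = 10^(6.03/10) = 4.009, G_3 = 10^(10.0/10) = 10.00
Friis cascade:
  F = 7.516 + (1.472 − 1)/0.1330 + (4.009 − 1)/15.28 = 11.26
NF = 10 log₁₀(11.26) = 10.52 dB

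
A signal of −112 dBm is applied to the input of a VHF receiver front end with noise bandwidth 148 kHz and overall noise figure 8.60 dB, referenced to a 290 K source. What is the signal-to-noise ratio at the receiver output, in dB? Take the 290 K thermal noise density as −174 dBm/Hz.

1.7 dB

Noise floor: N = −174 + 10 log₁₀(B) + NF
10 log₁₀(1.48×10⁵) = 51.7 dB
N = −174 + 51.7 + 8.60 = −113.70 dBm
SNR = P_sig − N = −112 − (−113.70) = 1.70 dB → 1.7 dB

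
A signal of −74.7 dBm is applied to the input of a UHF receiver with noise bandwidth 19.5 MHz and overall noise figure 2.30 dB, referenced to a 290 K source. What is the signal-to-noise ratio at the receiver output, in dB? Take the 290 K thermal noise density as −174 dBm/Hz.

24.1 dB

Noise floor: N = −174 + 10 log₁₀(B) + NF
10 log₁₀(1.95×10⁷) = 72.9 dB
N = −174 + 72.9 + 2.30 = −98.80 dBm
SNR = P_sig − N = −74.7 − (−98.80) = 24.10 dB → 24.1 dB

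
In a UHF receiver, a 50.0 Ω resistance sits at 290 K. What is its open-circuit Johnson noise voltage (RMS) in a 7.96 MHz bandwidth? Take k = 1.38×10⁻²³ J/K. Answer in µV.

V_n = √(4kTRB)
4kTRB = 4 × 1.38×10⁻²³ × 290 × 5.00×10¹ × 7.96×10⁶ = 6.37×10⁻¹² V²
V_n = √(6.37×10⁻¹²) = 2.52×10⁻⁶ V = 2.52 µV

2.52 µV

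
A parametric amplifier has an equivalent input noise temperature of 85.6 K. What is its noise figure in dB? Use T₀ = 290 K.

F = 1 + T_e/T₀ = 1 + 85.6/290 = 1.29517
NF = 10 log₁₀(1.29517) = 1.12 dB

1.12 dB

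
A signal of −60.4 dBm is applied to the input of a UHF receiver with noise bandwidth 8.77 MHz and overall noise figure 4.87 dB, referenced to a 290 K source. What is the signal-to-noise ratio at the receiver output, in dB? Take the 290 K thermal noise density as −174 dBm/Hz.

Noise floor: N = −174 + 10 log₁₀(B) + NF
10 log₁₀(8.77×10⁶) = 69.43 dB
N = −174 + 69.43 + 4.87 = −99.70 dBm
SNR = P_sig − N = −60.4 − (−99.70) = 39.30 dB → 39.3 dB

39.3 dB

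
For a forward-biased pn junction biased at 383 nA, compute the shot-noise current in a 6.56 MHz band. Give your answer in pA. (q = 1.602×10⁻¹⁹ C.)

897 pA

I_n = √(2qI·B)
2qI·B = 2 × 1.602×10⁻¹⁹ × 3.83×10⁻⁷ × 6.56×10⁶ = 8.05×10⁻¹⁹ A²
I_n = √(8.05×10⁻¹⁹) = 8.97×10⁻¹⁰ A = 897 pA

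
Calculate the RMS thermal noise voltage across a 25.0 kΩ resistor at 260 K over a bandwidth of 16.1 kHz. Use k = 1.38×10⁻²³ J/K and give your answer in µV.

V_n = √(4kTRB)
4kTRB = 4 × 1.38×10⁻²³ × 260 × 2.50×10⁴ × 1.61×10⁴ = 5.78×10⁻¹² V²
V_n = √(5.78×10⁻¹²) = 2.40×10⁻⁶ V = 2.40 µV

2.40 µV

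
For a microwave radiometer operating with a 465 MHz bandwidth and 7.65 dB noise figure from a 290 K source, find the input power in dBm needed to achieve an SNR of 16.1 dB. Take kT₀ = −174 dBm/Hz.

−63.6 dBm

Sensitivity = −174 + 10 log₁₀(B) + NF + SNR_min
= −174 + 86.67 + 7.65 + 16.1
= −63.58 dBm → −63.6 dBm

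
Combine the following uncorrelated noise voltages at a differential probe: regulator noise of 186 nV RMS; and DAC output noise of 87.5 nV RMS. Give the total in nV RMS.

206 nV

Uncorrelated sources add in power (mean-square): V_tot = √(ΣV_i²)
V_tot = √[(1.86×10⁻⁷)² + (8.75×10⁻⁸)²] = 2.06×10⁻⁷ V = 206 nV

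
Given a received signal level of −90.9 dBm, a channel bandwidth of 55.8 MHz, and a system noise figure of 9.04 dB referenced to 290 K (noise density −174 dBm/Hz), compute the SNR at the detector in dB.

−3.4 dB

Noise floor: N = −174 + 10 log₁₀(B) + NF
10 log₁₀(5.58×10⁷) = 77.47 dB
N = −174 + 77.47 + 9.04 = −87.49 dBm
SNR = P_sig − N = −90.9 − (−87.49) = −3.41 dB → −3.4 dB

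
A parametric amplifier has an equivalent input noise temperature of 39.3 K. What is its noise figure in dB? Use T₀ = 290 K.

0.552 dB

F = 1 + T_e/T₀ = 1 + 39.3/290 = 1.13552
NF = 10 log₁₀(1.13552) = 0.552 dB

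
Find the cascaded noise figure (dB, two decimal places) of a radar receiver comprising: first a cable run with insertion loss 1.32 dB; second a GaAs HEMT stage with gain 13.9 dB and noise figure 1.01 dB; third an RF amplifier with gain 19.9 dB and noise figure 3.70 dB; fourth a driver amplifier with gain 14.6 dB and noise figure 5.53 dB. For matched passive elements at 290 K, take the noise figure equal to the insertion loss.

Convert to linear (a loss of L dB is a gain of −L dB): F_i = 10^(NF_i/10), G_i = 10^(G_i,dB/10)
  Stage 1: F_1 = 10^(1.32/10) = 1.355, G_1 = 10^(−1.32/10) = 0.7379
  Stage 2: F_2 = 10^(1.01/10) = 1.262, G_2 = 10^(13.9/10) = 24.55
  Stage 3: F_3 = 10^(3.70/10) = 2.344, G_3 = 10^(19.9/10) = 97.72
  Stage 4: F_4 = 10^(5.53/10) = 3.573, G_4 = 10^(14.6/10) = 28.84
Friis cascade:
  F = 1.355 + (1.262 − 1)/0.7379 + (2.344 − 1)/18.11 + (3.573 − 1)/1770 = 1.786
NF = 10 log₁₀(1.786) = 2.52 dB

2.52 dB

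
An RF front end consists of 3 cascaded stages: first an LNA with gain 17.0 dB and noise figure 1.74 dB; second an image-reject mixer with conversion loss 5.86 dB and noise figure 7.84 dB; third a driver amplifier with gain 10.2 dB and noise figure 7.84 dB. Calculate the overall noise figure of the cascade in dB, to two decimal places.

Convert to linear (a loss of L dB is a gain of −L dB): F_i = 10^(NF_i/10), G_i = 10^(G_i,dB/10)
  Stage 1: F_1 = 10^(1.74/10) = 1.493, G_1 = 10^(17.0/10) = 50.12
  Stage 2: F_2 = 10^(7.84/10) = 6.081, G_2 = 10^(−5.86/10) = 0.2594
  Stage 3: F_3 = 10^(7.84/10) = 6.081, G_3 = 10^(10.2/10) = 10.47
Friis cascade:
  F = 1.493 + (6.081 − 1)/50.12 + (6.081 − 1)/13.00 = 1.985
NF = 10 log₁₀(1.985) = 2.98 dB

2.98 dB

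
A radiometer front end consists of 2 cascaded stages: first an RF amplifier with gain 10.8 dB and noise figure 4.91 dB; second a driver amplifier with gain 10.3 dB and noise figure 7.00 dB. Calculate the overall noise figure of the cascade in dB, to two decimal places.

5.35 dB

Convert to linear (a loss of L dB is a gain of −L dB): F_i = 10^(NF_i/10), G_i = 10^(G_i,dB/10)
  Stage 1: F_1 = 10^(4.91/10) = 3.097, G_1 = 10^(10.8/10) = 12.02
  Stage 2: F_2 = 10^(7.00/10) = 5.012, G_2 = 10^(10.3/10) = 10.72
Friis cascade:
  F = 3.097 + (5.012 − 1)/12.02 = 3.431
NF = 10 log₁₀(3.431) = 5.35 dB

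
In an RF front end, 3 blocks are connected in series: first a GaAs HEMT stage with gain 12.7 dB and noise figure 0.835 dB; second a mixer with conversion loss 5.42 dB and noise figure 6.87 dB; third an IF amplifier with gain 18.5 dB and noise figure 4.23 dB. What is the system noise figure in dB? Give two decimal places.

2.38 dB

Convert to linear (a loss of L dB is a gain of −L dB): F_i = 10^(NF_i/10), G_i = 10^(G_i,dB/10)
  Stage 1: F_1 = 10^(0.835/10) = 1.212, G_1 = 10^(12.7/10) = 18.62
  Stage 2: F_2 = 10^(6.87/10) = 4.864, G_2 = 10^(−5.42/10) = 0.2871
  Stage 3: F_3 = 10^(4.23/10) = 2.649, G_3 = 10^(18.5/10) = 70.79
Friis cascade:
  F = 1.212 + (4.864 − 1)/18.62 + (2.649 − 1)/5.346 = 1.728
NF = 10 log₁₀(1.728) = 2.38 dB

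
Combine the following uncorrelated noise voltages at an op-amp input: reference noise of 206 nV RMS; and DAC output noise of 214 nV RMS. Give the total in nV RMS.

Uncorrelated sources add in power (mean-square): V_tot = √(ΣV_i²)
V_tot = √[(2.06×10⁻⁷)² + (2.14×10⁻⁷)²] = 2.97×10⁻⁷ V = 297 nV

297 nV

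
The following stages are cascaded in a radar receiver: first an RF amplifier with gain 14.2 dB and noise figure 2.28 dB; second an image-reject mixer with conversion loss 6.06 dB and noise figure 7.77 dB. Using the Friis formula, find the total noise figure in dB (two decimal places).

Convert to linear (a loss of L dB is a gain of −L dB): F_i = 10^(NF_i/10), G_i = 10^(G_i,dB/10)
  Stage 1: F_1 = 10^(2.28/10) = 1.690, G_1 = 10^(14.2/10) = 26.30
  Stage 2: F_2 = 10^(7.77/10) = 5.984, G_2 = 10^(−6.06/10) = 0.2477
Friis cascade:
  F = 1.690 + (5.984 − 1)/26.30 = 1.880
NF = 10 log₁₀(1.880) = 2.74 dB

2.74 dB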